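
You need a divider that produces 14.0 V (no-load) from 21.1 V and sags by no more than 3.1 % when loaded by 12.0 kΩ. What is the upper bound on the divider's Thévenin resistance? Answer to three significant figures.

Loading drop = R_th/(R_th + R_L) ≤ 0.0310, so R_th ≤ R_L · ε/(1−ε) = 12.0 kΩ × 0.0310/0.9690 = 384 Ω.
(Any R1, R2 with R2/(R1+R2) = 0.664 and R1‖R2 ≤ 384 Ω will meet the spec.)

R_th ≤ 384 Ω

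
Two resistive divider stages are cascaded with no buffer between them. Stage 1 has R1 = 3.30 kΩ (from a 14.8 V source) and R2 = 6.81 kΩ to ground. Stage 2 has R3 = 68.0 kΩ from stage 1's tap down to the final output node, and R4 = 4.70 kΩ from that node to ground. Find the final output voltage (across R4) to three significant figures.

Stage 2 presents R3+R4 = 72.70 kΩ as a load on stage 1's tap.
Stage 1's lower leg becomes R2‖(R3+R4) = 6.227 kΩ, so V_mid = 14.8 × 6.227/9.527 = 9.673 V.
Stage 2 is itself unloaded: V_out = V_mid × R4/(R3+R4) = 9.673 × 4.70/72.70 = 0.625 V.

V_out ≈ 0.625 V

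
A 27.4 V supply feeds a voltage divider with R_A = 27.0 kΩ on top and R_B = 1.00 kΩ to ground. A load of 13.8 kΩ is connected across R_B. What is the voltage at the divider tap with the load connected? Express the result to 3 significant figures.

V_out ≈ 0.915 V

The load sits in parallel with R_B: R_B‖R_L = (1.00 × 13.8) / (1.00 + 13.8) = 0.9324 kΩ.
V_out = 27.4 × 0.9324 / (27.0 + 0.9324) = 27.4 × 0.9324/27.93 = 0.915 V.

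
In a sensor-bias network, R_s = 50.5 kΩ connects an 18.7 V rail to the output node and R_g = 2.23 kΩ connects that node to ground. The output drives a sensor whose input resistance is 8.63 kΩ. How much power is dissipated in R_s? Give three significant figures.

P ≈ 6.46 mW

Total resistance from the source is R_s + (R_g‖R_L) = 52.27 kΩ, so I = 18.7/52.27 kΩ = 0.3577 mA.
P = I²·R_s = (0.3577 mA)² × 50.5 kΩ = 6.46 mW.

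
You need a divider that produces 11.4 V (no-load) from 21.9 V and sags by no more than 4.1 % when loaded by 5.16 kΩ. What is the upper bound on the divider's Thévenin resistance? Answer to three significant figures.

Loading drop = R_th/(R_th + R_L) ≤ 0.0410, so R_th ≤ R_L · ε/(1−ε) = 5.16 kΩ × 0.0410/0.9590 = 221 Ω.
(Any R1, R2 with R2/(R1+R2) = 0.521 and R1‖R2 ≤ 221 Ω will meet the spec.)

R_th ≤ 221 Ω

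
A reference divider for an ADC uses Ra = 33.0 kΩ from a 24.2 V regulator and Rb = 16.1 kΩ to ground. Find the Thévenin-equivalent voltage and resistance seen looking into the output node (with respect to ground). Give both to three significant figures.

V_th = 7.94 V, R_th = 10.8 kΩ

V_th is the open-circuit tap voltage: 24.2 × 16.1/(33.0 + 16.1) = 7.94 V.
With the supply zeroed, Ra and Rb appear in parallel from the tap: R_th = Ra‖Rb = (33.0 × 16.1)/49.10 = 10.8 kΩ.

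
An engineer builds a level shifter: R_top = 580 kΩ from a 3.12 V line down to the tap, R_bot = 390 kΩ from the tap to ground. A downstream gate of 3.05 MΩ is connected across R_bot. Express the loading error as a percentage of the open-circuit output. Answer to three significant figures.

The divider's output (Thévenin) resistance is R_top‖R_bot = 233.2 kΩ.
Fractional drop under load = R_th/(R_th + R_L) = 233.2 / (233.2 + 3050) = 0.07103.
So the output falls by 7.10 %.

7.10 %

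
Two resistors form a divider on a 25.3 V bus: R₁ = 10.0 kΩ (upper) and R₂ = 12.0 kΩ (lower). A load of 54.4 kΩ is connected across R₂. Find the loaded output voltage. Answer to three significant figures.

The load sits in parallel with R₂: R₂‖R_L = (12.0 × 54.4) / (12.0 + 54.4) = 9.831 kΩ.
V_out = 25.3 × 9.831 / (10.0 + 9.831) = 25.3 × 9.831/19.83 = 12.5 V.
(Unloaded it would have been 13.8 V.)

V_out ≈ 12.5 V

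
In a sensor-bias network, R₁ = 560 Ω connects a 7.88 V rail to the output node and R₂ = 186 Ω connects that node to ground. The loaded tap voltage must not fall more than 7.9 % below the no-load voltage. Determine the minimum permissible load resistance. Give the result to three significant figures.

R_L(min) ≈ 1.63 kΩ

Output resistance R_th = R₁‖R₂ = (560 × 186)/746.0 = 139.6 Ω.
The fractional drop is R_th/(R_th + R_L); requiring this ≤ 0.0790 gives R_L ≥ R_th(1/0.0790 − 1) = 139.6 × 11.66 = 1.63 kΩ.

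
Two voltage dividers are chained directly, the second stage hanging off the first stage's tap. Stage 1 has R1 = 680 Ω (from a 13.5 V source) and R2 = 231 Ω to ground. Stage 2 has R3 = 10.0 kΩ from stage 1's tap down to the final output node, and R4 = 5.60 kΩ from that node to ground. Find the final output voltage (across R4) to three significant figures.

V_out ≈ 1.22 V

Stage 2 presents R3+R4 = 15600 Ω as a load on stage 1's tap.
Stage 1's lower leg becomes R2‖(R3+R4) = 227.6 Ω, so V_mid = 13.5 × 227.6/907.6 = 3.386 V.
Stage 2 is itself unloaded: V_out = V_mid × R4/(R3+R4) = 3.386 × 5600/15600 = 1.22 V.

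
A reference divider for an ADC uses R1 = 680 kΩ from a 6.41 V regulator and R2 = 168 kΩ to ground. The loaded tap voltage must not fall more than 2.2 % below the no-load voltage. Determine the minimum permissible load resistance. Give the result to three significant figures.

Output resistance R_th = R1‖R2 = (680 × 168)/848.0 = 134.7 kΩ.
The fractional drop is R_th/(R_th + R_L); requiring this ≤ 0.0220 gives R_L ≥ R_th(1/0.0220 − 1) = 134.7 × 44.45 = 5.99 MΩ.

R_L(min) ≈ 5.99 MΩ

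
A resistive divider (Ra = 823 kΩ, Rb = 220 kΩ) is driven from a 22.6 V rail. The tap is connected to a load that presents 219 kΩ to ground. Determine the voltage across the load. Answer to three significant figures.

V_out ≈ 2.66 V

The load sits in parallel with Rb: Rb‖R_L = (220 × 219) / (220 + 219) = 109.7 kΩ.
V_out = 22.6 × 109.7 / (823 + 109.7) = 22.6 × 109.7/932.7 = 2.66 V.
(Unloaded it would have been 4.77 V.)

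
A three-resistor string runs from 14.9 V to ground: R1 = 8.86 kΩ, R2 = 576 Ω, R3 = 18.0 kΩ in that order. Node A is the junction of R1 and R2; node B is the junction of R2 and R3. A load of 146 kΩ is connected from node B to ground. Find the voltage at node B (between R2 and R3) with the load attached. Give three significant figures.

V ≈ 9.38 V

At node B, R3 is in parallel with the load: R3‖R_L = 16020 Ω.
Below node A the resistance is R2 + (R3‖R_L) = 16600 Ω, so V_A = 14.9 × 16600/25460 = 9.715 V.
Then V_B = V_A × (R3‖R_L)/(R2 + R3‖R_L) = 9.715 × 16020/16600 = 9.38 V.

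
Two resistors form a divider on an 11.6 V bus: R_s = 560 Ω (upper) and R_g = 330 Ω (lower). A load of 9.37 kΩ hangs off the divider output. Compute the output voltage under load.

The load sits in parallel with R_g: R_g‖R_L = (330 × 9370) / (330 + 9370) = 318.8 Ω.
V_out = 11.6 × 318.8 / (560 + 318.8) = 11.6 × 318.8/878.8 = 4.21 V.
(Unloaded it would have been 4.30 V.)

V_out ≈ 4.21 V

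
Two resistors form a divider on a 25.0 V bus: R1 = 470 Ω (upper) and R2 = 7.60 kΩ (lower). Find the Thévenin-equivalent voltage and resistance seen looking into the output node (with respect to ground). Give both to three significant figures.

V_th is the open-circuit tap voltage: 25.0 × 7600/(470 + 7600) = 23.5 V.
With the supply zeroed, R1 and R2 appear in parallel from the tap: R_th = R1‖R2 = (470 × 7600)/8070 = 443 Ω.

V_th = 23.5 V, R_th = 443 Ω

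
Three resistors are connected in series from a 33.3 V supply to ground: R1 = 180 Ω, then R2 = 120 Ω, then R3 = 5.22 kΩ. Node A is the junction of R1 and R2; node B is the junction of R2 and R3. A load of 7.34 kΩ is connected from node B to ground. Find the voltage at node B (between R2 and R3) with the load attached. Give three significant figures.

At node B, R3 is in parallel with the load: R3‖R_L = 3051 Ω.
Below node A the resistance is R2 + (R3‖R_L) = 3171 Ω, so V_A = 33.3 × 3171/3351 = 31.51 V.
Then V_B = V_A × (R3‖R_L)/(R2 + R3‖R_L) = 31.51 × 3051/3171 = 30.3 V.

V ≈ 30.3 V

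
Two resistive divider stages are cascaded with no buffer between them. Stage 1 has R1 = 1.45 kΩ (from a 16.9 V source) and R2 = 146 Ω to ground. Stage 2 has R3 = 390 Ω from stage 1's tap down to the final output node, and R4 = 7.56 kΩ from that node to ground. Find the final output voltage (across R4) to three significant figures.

Stage 2 presents R3+R4 = 7950 Ω as a load on stage 1's tap.
Stage 1's lower leg becomes R2‖(R3+R4) = 143.4 Ω, so V_mid = 16.9 × 143.4/1593 = 1.521 V.
Stage 2 is itself unloaded: V_out = V_mid × R4/(R3+R4) = 1.521 × 7560/7950 = 1.45 V.

V_out ≈ 1.45 V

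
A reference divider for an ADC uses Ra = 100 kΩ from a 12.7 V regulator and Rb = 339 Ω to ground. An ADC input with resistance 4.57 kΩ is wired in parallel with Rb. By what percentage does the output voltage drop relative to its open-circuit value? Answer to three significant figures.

The divider's output (Thévenin) resistance is Ra‖Rb = 337.9 Ω.
Fractional drop under load = R_th/(R_th + R_L) = 337.9 / (337.9 + 4570) = 0.06884.
So the output falls by 6.88 %.

6.88 %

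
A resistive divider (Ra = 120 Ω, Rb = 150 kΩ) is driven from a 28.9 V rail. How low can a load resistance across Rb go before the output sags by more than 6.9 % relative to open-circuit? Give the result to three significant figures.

Output resistance R_th = Ra‖Rb = (120 × 150000)/150100 = 119.9 Ω.
The fractional drop is R_th/(R_th + R_L); requiring this ≤ 0.0690 gives R_L ≥ R_th(1/0.0690 − 1) = 119.9 × 13.49 = 1.62 kΩ.

R_L(min) ≈ 1.62 kΩ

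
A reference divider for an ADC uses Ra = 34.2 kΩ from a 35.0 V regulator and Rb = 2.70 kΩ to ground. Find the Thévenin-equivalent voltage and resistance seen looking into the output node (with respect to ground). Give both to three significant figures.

V_th is the open-circuit tap voltage: 35.0 × 2.70/(34.2 + 2.70) = 2.56 V.
With the supply zeroed, Ra and Rb appear in parallel from the tap: R_th = Ra‖Rb = (34.2 × 2.70)/36.90 = 2.50 kΩ.

V_th = 2.56 V, R_th = 2.50 kΩ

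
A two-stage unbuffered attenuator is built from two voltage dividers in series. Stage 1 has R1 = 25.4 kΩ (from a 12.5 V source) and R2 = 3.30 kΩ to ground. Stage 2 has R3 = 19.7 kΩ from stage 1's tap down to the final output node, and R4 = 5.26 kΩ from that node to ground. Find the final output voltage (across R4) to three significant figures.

Stage 2 presents R3+R4 = 24.96 kΩ as a load on stage 1's tap.
Stage 1's lower leg becomes R2‖(R3+R4) = 2.915 kΩ, so V_mid = 12.5 × 2.915/28.31 = 1.287 V.
Stage 2 is itself unloaded: V_out = V_mid × R4/(R3+R4) = 1.287 × 5.26/24.96 = 0.271 V.

V_out ≈ 0.271 V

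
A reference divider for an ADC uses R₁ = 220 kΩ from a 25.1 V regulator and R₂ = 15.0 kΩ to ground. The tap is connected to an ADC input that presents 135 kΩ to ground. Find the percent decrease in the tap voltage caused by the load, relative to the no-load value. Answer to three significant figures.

The divider's output (Thévenin) resistance is R₁‖R₂ = 14.04 kΩ.
Fractional drop under load = R_th/(R_th + R_L) = 14.04 / (14.04 + 135) = 0.09422.
So the output falls by 9.42 %.

9.42 %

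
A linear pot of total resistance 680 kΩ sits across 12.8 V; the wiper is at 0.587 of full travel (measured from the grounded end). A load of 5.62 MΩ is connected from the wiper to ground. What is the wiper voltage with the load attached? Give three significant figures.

The wiper splits the pot into (1−α)R = 280.8 kΩ above and αR = 399.2 kΩ below.
Lower section ‖ load = 372.7 kΩ.
V_wiper = 12.8 × 372.7/(280.8 + 372.7) = 7.30 V.

V ≈ 7.30 V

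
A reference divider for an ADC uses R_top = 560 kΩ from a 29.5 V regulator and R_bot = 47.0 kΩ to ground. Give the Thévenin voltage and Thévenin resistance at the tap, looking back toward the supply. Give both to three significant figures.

V_th is the open-circuit tap voltage: 29.5 × 47.0/(560 + 47.0) = 2.28 V.
With the supply zeroed, R_top and R_bot appear in parallel from the tap: R_th = R_top‖R_bot = (560 × 47.0)/607.0 = 43.4 kΩ.

V_th = 2.28 V, R_th = 43.4 kΩ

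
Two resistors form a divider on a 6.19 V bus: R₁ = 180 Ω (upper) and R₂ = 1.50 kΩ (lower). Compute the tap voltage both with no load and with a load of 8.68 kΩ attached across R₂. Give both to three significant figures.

Open-circuit: V = 6.19 × 1500/(180 + 1500) = 5.53 V.
With the load, R₂ becomes R₂‖R_L = 1279 Ω, so V = 6.19 × 1279/1459 = 5.43 V.

Unloaded: 5.53 V; loaded: 5.43 V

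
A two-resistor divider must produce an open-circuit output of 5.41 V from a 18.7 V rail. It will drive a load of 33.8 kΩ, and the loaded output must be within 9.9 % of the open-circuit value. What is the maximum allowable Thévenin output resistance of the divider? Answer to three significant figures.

Loading drop = R_th/(R_th + R_L) ≤ 0.0990, so R_th ≤ R_L · ε/(1−ε) = 33.8 kΩ × 0.0990/0.9010 = 3.71 kΩ.

R_th ≤ 3.71 kΩ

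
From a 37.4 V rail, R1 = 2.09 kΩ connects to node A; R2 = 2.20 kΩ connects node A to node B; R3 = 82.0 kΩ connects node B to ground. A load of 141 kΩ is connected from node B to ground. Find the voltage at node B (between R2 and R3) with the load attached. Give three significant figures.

V ≈ 34.5 V

At node B, R3 is in parallel with the load: R3‖R_L = 51.85 kΩ.
Below node A the resistance is R2 + (R3‖R_L) = 54.05 kΩ, so V_A = 37.4 × 54.05/56.14 = 36.01 V.
Then V_B = V_A × (R3‖R_L)/(R2 + R3‖R_L) = 36.01 × 51.85/54.05 = 34.5 V.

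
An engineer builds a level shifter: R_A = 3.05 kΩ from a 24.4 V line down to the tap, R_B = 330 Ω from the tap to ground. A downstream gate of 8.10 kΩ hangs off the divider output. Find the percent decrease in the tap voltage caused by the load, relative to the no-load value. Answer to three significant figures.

The divider's output (Thévenin) resistance is R_A‖R_B = 297.8 Ω.
Fractional drop under load = R_th/(R_th + R_L) = 297.8 / (297.8 + 8100) = 0.03546.
So the output falls by 3.55 %.

3.55 %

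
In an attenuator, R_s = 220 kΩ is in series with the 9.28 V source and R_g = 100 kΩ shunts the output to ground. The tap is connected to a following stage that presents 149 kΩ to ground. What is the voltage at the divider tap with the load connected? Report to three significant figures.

V_out ≈ 1.98 V

The load sits in parallel with R_g: R_g‖R_L = (100 × 149) / (100 + 149) = 59.84 kΩ.
V_out = 9.28 × 59.84 / (220 + 59.84) = 9.28 × 59.84/279.8 = 1.98 V.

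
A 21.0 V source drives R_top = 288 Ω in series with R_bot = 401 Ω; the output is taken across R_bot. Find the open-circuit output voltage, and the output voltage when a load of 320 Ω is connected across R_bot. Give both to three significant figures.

Open-circuit: V = 21.0 × 401/(288 + 401) = 12.2 V.
With the load, R_bot becomes R_bot‖R_L = 178.0 Ω, so V = 21.0 × 178.0/466.0 = 8.02 V.

Unloaded: 12.2 V; loaded: 8.02 V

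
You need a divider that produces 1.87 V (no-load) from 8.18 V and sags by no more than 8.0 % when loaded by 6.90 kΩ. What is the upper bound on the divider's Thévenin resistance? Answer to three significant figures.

Loading drop = R_th/(R_th + R_L) ≤ 0.0800, so R_th ≤ R_L · ε/(1−ε) = 6.90 kΩ × 0.0800/0.9200 = 600 Ω.
(Any R1, R2 with R2/(R1+R2) = 0.229 and R1‖R2 ≤ 600 Ω will meet the spec.)

R_th ≤ 600 Ω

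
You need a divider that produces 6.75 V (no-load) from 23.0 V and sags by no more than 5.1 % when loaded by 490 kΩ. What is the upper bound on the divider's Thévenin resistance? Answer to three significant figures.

R_th ≤ 26.3 kΩ

Loading drop = R_th/(R_th + R_L) ≤ 0.0510, so R_th ≤ R_L · ε/(1−ε) = 490 kΩ × 0.0510/0.9490 = 26.3 kΩ.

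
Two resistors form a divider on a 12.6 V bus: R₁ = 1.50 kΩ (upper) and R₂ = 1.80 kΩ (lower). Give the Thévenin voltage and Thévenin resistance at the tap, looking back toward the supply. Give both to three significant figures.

V_th = 6.87 V, R_th = 818 Ω

V_th is the open-circuit tap voltage: 12.6 × 1.80/(1.50 + 1.80) = 6.87 V.
With the supply zeroed, R₁ and R₂ appear in parallel from the tap: R_th = R₁‖R₂ = (1.50 × 1.80)/3.300 = 818 Ω.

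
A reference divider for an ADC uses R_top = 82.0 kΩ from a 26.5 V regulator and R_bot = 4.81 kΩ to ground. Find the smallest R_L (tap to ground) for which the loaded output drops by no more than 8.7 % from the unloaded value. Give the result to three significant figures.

Output resistance R_th = R_top‖R_bot = (82.0 × 4.81)/86.81 = 4.543 kΩ.
The fractional drop is R_th/(R_th + R_L); requiring this ≤ 0.0870 gives R_L ≥ R_th(1/0.0870 − 1) = 4.543 × 10.49 = 47.7 kΩ.

R_L(min) ≈ 47.7 kΩ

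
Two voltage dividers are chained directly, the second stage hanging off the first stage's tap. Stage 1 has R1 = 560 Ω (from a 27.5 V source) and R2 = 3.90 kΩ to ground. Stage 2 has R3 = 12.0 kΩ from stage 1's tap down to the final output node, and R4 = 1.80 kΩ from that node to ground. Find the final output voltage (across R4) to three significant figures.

V_out ≈ 3.03 V

Stage 2 presents R3+R4 = 13800 Ω as a load on stage 1's tap.
Stage 1's lower leg becomes R2‖(R3+R4) = 3041 Ω, so V_mid = 27.5 × 3041/3601 = 23.22 V.
Stage 2 is itself unloaded: V_out = V_mid × R4/(R3+R4) = 23.22 × 1800/13800 = 3.03 V.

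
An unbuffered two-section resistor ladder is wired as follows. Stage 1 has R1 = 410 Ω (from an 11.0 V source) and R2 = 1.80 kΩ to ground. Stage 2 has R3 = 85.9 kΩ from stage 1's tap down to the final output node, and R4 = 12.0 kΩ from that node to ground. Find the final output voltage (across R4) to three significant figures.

V_out ≈ 1.09 V

Stage 2 presents R3+R4 = 97900 Ω as a load on stage 1's tap.
Stage 1's lower leg becomes R2‖(R3+R4) = 1768 Ω, so V_mid = 11.0 × 1768/2178 = 8.929 V.
Stage 2 is itself unloaded: V_out = V_mid × R4/(R3+R4) = 8.929 × 12000/97900 = 1.09 V.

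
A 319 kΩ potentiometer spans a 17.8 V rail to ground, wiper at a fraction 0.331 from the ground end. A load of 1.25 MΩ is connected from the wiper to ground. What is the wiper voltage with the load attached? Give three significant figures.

V ≈ 5.58 V

The wiper splits the pot into (1−α)R = 213.4 kΩ above and αR = 105.6 kΩ below.
Lower section ‖ load = 97.36 kΩ.
V_wiper = 17.8 × 97.36/(213.4 + 97.36) = 5.58 V.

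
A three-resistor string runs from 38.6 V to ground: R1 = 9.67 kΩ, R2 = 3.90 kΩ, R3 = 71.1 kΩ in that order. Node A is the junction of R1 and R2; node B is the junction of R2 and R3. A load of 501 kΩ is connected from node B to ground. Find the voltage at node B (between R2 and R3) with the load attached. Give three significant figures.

V ≈ 31.7 V

At node B, R3 is in parallel with the load: R3‖R_L = 62.26 kΩ.
Below node A the resistance is R2 + (R3‖R_L) = 66.16 kΩ, so V_A = 38.6 × 66.16/75.83 = 33.68 V.
Then V_B = V_A × (R3‖R_L)/(R2 + R3‖R_L) = 33.68 × 62.26/66.16 = 31.7 V.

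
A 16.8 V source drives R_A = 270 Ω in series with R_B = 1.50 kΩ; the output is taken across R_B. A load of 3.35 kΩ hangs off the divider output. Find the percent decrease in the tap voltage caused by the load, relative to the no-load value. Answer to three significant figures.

The divider's output (Thévenin) resistance is R_A‖R_B = 228.8 Ω.
Fractional drop under load = R_th/(R_th + R_L) = 228.8 / (228.8 + 3350) = 0.06394.
So the output falls by 6.39 %.

6.39 %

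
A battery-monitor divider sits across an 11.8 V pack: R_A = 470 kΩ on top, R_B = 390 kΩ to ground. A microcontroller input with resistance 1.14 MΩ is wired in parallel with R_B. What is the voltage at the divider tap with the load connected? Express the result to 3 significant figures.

The load sits in parallel with R_B: R_B‖R_L = (390 × 1140) / (390 + 1140) = 290.6 kΩ.
V_out = 11.8 × 290.6 / (470 + 290.6) = 11.8 × 290.6/760.6 = 4.51 V.
(Unloaded it would have been 5.35 V.)

V_out ≈ 4.51 V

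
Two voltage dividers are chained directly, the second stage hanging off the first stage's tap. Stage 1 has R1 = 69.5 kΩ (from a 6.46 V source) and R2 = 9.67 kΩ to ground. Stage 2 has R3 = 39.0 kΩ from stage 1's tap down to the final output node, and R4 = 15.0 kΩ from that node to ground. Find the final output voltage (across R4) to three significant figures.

V_out ≈ 0.189 V

Stage 2 presents R3+R4 = 54.00 kΩ as a load on stage 1's tap.
Stage 1's lower leg becomes R2‖(R3+R4) = 8.201 kΩ, so V_mid = 6.46 × 8.201/77.70 = 0.6819 V.
Stage 2 is itself unloaded: V_out = V_mid × R4/(R3+R4) = 0.6819 × 15.0/54.00 = 0.189 V.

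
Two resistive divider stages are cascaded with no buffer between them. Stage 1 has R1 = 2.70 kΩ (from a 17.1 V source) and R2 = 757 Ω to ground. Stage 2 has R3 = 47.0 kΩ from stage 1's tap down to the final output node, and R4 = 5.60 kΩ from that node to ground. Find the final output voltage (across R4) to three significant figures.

Stage 2 presents R3+R4 = 52600 Ω as a load on stage 1's tap.
Stage 1's lower leg becomes R2‖(R3+R4) = 746.3 Ω, so V_mid = 17.1 × 746.3/3446 = 3.703 V.
Stage 2 is itself unloaded: V_out = V_mid × R4/(R3+R4) = 3.703 × 5600/52600 = 0.394 V.

V_out ≈ 0.394 V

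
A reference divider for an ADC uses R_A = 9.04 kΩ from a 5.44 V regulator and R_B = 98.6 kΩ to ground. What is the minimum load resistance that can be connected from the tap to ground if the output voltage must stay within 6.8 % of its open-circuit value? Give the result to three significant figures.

Output resistance R_th = R_A‖R_B = (9.04 × 98.6)/107.6 = 8.281 kΩ.
The fractional drop is R_th/(R_th + R_L); requiring this ≤ 0.0680 gives R_L ≥ R_th(1/0.0680 − 1) = 8.281 × 13.71 = 113 kΩ.

R_L(min) ≈ 113 kΩ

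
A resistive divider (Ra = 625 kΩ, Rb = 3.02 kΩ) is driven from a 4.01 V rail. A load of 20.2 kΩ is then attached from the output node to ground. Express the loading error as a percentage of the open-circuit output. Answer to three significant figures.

The divider's output (Thévenin) resistance is Ra‖Rb = 3.005 kΩ.
Fractional drop under load = R_th/(R_th + R_L) = 3.005 / (3.005 + 20.2) = 0.1295.
So the output falls by 13.0 %.

13.0 %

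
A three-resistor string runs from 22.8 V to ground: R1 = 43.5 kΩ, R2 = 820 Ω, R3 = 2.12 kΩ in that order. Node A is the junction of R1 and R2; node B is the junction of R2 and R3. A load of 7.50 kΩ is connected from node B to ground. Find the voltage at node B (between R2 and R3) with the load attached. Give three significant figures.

V ≈ 0.820 V

At node B, R3 is in parallel with the load: R3‖R_L = 1653 Ω.
Below node A the resistance is R2 + (R3‖R_L) = 2473 Ω, so V_A = 22.8 × 2473/45970 = 1.226 V.
Then V_B = V_A × (R3‖R_L)/(R2 + R3‖R_L) = 1.226 × 1653/2473 = 0.820 V.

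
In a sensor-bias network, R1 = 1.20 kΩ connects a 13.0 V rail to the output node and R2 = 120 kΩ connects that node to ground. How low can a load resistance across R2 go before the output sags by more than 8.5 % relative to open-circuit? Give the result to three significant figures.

R_L(min) ≈ 12.8 kΩ

Output resistance R_th = R1‖R2 = (1.20 × 120)/121.2 = 1.188 kΩ.
The fractional drop is R_th/(R_th + R_L); requiring this ≤ 0.0850 gives R_L ≥ R_th(1/0.0850 − 1) = 1.188 × 10.76 = 12.8 kΩ.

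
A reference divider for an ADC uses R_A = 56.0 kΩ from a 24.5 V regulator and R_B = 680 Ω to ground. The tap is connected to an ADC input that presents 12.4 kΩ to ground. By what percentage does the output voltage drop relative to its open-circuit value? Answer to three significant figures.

5.14 %

The divider's output (Thévenin) resistance is R_A‖R_B = 671.8 Ω.
Fractional drop under load = R_th/(R_th + R_L) = 671.8 / (671.8 + 12400) = 0.05140.
So the output falls by 5.14 %.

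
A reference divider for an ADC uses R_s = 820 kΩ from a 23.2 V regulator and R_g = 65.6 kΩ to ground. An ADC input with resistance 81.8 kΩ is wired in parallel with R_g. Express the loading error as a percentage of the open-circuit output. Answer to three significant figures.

Unloaded V = 23.2 × 65.6/885.6 = 1.719 V.
Loaded: R_g‖R_L = 36.40 kΩ, giving V = 23.2 × 36.40/856.4 = 0.9862 V.
Drop = (1.719 − 0.9862) / 1.719 = 42.6 %.

42.6 %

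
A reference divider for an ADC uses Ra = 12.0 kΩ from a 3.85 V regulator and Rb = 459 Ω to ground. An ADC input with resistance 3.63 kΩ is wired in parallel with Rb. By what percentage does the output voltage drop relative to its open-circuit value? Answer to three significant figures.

10.9 %

The divider's output (Thévenin) resistance is Ra‖Rb = 442.1 Ω.
Fractional drop under load = R_th/(R_th + R_L) = 442.1 / (442.1 + 3630) = 0.1086.
So the output falls by 10.9 %.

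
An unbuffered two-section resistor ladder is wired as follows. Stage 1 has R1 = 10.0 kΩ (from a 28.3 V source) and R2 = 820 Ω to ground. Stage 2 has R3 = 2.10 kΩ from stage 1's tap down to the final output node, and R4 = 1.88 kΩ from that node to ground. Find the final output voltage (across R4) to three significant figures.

Stage 2 presents R3+R4 = 3980 Ω as a load on stage 1's tap.
Stage 1's lower leg becomes R2‖(R3+R4) = 679.9 Ω, so V_mid = 28.3 × 679.9/10680 = 1.802 V.
Stage 2 is itself unloaded: V_out = V_mid × R4/(R3+R4) = 1.802 × 1880/3980 = 0.851 V.

V_out ≈ 0.851 V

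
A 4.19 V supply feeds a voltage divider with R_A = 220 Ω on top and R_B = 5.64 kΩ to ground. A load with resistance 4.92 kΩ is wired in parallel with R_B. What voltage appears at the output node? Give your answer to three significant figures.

V_out ≈ 3.87 V

The load sits in parallel with R_B: R_B‖R_L = (5640 × 4920) / (5640 + 4920) = 2628 Ω.
V_out = 4.19 × 2628 / (220 + 2628) = 4.19 × 2628/2848 = 3.87 V.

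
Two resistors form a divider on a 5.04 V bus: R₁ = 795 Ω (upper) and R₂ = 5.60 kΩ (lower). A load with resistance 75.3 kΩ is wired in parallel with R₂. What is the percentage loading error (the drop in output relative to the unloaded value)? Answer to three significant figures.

The divider's output (Thévenin) resistance is R₁‖R₂ = 696.2 Ω.
Fractional drop under load = R_th/(R_th + R_L) = 696.2 / (696.2 + 75300) = 0.009161.
So the output falls by 0.916 %.

0.916 %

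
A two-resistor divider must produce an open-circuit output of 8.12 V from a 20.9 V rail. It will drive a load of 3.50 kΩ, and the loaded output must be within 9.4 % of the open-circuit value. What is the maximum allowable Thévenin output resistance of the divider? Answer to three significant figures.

Loading drop = R_th/(R_th + R_L) ≤ 0.0940, so R_th ≤ R_L · ε/(1−ε) = 3.50 kΩ × 0.0940/0.9060 = 363 Ω.
(Any R1, R2 with R2/(R1+R2) = 0.389 and R1‖R2 ≤ 363 Ω will meet the spec.)

R_th ≤ 363 Ω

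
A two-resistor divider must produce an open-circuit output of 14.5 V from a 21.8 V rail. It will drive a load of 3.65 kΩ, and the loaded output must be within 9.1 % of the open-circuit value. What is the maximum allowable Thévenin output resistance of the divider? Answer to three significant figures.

Loading drop = R_th/(R_th + R_L) ≤ 0.0910, so R_th ≤ R_L · ε/(1−ε) = 3.65 kΩ × 0.0910/0.9090 = 365 Ω.
(Any R1, R2 with R2/(R1+R2) = 0.665 and R1‖R2 ≤ 365 Ω will meet the spec.)

R_th ≤ 365 Ω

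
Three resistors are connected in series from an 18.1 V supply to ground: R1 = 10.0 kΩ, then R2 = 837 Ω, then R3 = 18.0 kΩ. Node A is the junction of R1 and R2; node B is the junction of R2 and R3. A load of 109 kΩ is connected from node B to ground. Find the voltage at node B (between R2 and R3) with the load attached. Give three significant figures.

V ≈ 10.6 V

At node B, R3 is in parallel with the load: R3‖R_L = 15450 Ω.
Below node A the resistance is R2 + (R3‖R_L) = 16290 Ω, so V_A = 18.1 × 16290/26290 = 11.21 V.
Then V_B = V_A × (R3‖R_L)/(R2 + R3‖R_L) = 11.21 × 15450/16290 = 10.6 V.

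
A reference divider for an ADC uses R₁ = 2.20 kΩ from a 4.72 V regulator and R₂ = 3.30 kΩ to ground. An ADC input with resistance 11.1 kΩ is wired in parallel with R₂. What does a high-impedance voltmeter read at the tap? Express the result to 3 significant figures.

V_out ≈ 2.53 V

The load sits in parallel with R₂: R₂‖R_L = (3.30 × 11.1) / (3.30 + 11.1) = 2.544 kΩ.
V_out = 4.72 × 2.544 / (2.20 + 2.544) = 4.72 × 2.544/4.744 = 2.53 V.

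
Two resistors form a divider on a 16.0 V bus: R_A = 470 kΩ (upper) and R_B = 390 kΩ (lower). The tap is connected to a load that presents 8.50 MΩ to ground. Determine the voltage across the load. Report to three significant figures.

V_out ≈ 7.08 V

The load sits in parallel with R_B: R_B‖R_L = (390 × 8500) / (390 + 8500) = 372.9 kΩ.
V_out = 16.0 × 372.9 / (470 + 372.9) = 16.0 × 372.9/842.9 = 7.08 V.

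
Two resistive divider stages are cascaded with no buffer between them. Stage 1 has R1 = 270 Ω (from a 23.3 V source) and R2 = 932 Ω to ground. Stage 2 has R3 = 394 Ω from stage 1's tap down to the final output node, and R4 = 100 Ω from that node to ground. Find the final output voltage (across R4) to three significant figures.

Stage 2 presents R3+R4 = 494.0 Ω as a load on stage 1's tap.
Stage 1's lower leg becomes R2‖(R3+R4) = 322.9 Ω, so V_mid = 23.3 × 322.9/592.9 = 12.69 V.
Stage 2 is itself unloaded: V_out = V_mid × R4/(R3+R4) = 12.69 × 100/494.0 = 2.57 V.

V_out ≈ 2.57 V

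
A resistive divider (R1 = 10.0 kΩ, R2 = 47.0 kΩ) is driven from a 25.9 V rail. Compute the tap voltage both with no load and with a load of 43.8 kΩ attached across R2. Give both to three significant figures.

Open-circuit: V = 25.9 × 47.0/(10.0 + 47.0) = 21.4 V.
With the load, R2 becomes R2‖R_L = 22.67 kΩ, so V = 25.9 × 22.67/32.67 = 18.0 V.

Unloaded: 21.4 V; loaded: 18.0 V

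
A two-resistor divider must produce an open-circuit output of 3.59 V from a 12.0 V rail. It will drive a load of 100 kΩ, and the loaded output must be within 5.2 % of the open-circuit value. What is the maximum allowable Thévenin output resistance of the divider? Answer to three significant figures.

R_th ≤ 5.49 kΩ

Loading drop = R_th/(R_th + R_L) ≤ 0.0520, so R_th ≤ R_L · ε/(1−ε) = 100 kΩ × 0.0520/0.9480 = 5.49 kΩ.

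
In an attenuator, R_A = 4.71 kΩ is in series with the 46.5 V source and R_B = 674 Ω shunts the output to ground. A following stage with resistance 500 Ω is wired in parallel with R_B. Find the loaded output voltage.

The load sits in parallel with R_B: R_B‖R_L = (674 × 500) / (674 + 500) = 287.1 Ω.
V_out = 46.5 × 287.1 / (4710 + 287.1) = 46.5 × 287.1/4997 = 2.67 V.

V_out ≈ 2.67 V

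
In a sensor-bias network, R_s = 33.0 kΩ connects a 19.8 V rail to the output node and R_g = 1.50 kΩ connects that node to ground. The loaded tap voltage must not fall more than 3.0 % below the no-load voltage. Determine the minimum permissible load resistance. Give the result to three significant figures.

Output resistance R_th = R_s‖R_g = (33.0 × 1.50)/34.50 = 1.435 kΩ.
The fractional drop is R_th/(R_th + R_L); requiring this ≤ 0.0300 gives R_L ≥ R_th(1/0.0300 − 1) = 1.435 × 32.33 = 46.4 kΩ.

R_L(min) ≈ 46.4 kΩ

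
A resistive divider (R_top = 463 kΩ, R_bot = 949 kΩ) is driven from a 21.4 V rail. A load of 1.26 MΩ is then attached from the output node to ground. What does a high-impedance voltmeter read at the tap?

V_out ≈ 11.5 V

The load sits in parallel with R_bot: R_bot‖R_L = (949 × 1260) / (949 + 1260) = 541.3 kΩ.
V_out = 21.4 × 541.3 / (463 + 541.3) = 21.4 × 541.3/1004 = 11.5 V.
(Unloaded it would have been 14.4 V.)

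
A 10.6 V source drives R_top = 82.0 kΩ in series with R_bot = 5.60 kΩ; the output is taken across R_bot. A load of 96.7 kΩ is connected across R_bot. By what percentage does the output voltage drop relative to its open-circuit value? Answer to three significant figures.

The divider's output (Thévenin) resistance is R_top‖R_bot = 5.242 kΩ.
Fractional drop under load = R_th/(R_th + R_L) = 5.242 / (5.242 + 96.7) = 0.05142.
So the output falls by 5.14 %.

5.14 %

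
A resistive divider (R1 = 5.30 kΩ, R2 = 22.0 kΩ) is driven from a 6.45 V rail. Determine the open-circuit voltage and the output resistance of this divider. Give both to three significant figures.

V_th is the open-circuit tap voltage: 6.45 × 22.0/(5.30 + 22.0) = 5.20 V.
With the supply zeroed, R1 and R2 appear in parallel from the tap: R_th = R1‖R2 = (5.30 × 22.0)/27.30 = 4.27 kΩ.

V_th = 5.20 V, R_th = 4.27 kΩ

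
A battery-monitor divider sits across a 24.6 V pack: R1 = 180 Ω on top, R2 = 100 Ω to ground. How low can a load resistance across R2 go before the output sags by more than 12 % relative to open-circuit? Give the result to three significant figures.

R_L(min) ≈ 471 Ω

Output resistance R_th = R1‖R2 = (180 × 100)/280.0 = 64.29 Ω.
The fractional drop is R_th/(R_th + R_L); requiring this ≤ 0.120 gives R_L ≥ R_th(1/0.120 − 1) = 64.29 × 7.333 = 471 Ω.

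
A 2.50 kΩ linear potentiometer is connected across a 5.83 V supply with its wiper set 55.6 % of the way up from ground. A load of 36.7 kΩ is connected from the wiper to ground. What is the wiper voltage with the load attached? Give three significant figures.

The wiper splits the pot into (1−α)R = 1.110 kΩ above and αR = 1.390 kΩ below.
Lower section ‖ load = 1.339 kΩ.
V_wiper = 5.83 × 1.339/(1.110 + 1.339) = 3.19 V.

V ≈ 3.19 V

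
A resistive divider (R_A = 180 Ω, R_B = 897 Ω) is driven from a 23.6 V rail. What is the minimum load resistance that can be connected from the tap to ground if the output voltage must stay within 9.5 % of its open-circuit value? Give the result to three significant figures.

R_L(min) ≈ 1.43 kΩ

Output resistance R_th = R_A‖R_B = (180 × 897)/1077 = 149.9 Ω.
The fractional drop is R_th/(R_th + R_L); requiring this ≤ 0.0950 gives R_L ≥ R_th(1/0.0950 − 1) = 149.9 × 9.526 = 1.43 kΩ.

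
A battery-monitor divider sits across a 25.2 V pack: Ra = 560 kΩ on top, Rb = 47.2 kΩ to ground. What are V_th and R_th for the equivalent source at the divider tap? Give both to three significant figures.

V_th is the open-circuit tap voltage: 25.2 × 47.2/(560 + 47.2) = 1.96 V.
With the supply zeroed, Ra and Rb appear in parallel from the tap: R_th = Ra‖Rb = (560 × 47.2)/607.2 = 43.5 kΩ.

V_th = 1.96 V, R_th = 43.5 kΩ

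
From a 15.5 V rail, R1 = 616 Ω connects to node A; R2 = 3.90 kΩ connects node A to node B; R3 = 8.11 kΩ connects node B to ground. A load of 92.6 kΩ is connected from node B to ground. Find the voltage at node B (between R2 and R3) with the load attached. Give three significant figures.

V ≈ 9.65 V

At node B, R3 is in parallel with the load: R3‖R_L = 7457 Ω.
Below node A the resistance is R2 + (R3‖R_L) = 11360 Ω, so V_A = 15.5 × 11360/11970 = 14.70 V.
Then V_B = V_A × (R3‖R_L)/(R2 + R3‖R_L) = 14.70 × 7457/11360 = 9.65 V.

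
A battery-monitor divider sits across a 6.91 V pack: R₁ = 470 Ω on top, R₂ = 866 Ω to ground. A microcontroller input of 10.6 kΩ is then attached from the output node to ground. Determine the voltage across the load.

The load sits in parallel with R₂: R₂‖R_L = (866 × 10600) / (866 + 10600) = 800.6 Ω.
V_out = 6.91 × 800.6 / (470 + 800.6) = 6.91 × 800.6/1271 = 4.35 V.
(Unloaded it would have been 4.48 V.)

V_out ≈ 4.35 V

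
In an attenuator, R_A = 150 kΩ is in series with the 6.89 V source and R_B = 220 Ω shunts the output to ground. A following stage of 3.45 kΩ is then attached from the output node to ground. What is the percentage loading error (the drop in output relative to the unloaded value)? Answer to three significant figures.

5.99 %

The divider's output (Thévenin) resistance is R_A‖R_B = 219.7 Ω.
Fractional drop under load = R_th/(R_th + R_L) = 219.7 / (219.7 + 3450) = 0.05986.
So the output falls by 5.99 %.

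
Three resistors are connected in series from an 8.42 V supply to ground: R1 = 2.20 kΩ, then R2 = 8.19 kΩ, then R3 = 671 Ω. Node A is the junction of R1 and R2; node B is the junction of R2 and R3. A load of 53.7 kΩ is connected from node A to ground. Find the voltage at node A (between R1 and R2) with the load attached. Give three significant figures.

V ≈ 6.53 V

Below node A the series string R2+R3 = 8861 Ω sits in parallel with the 53700 Ω load: 7606 Ω.
V_A = 8.42 × 7606/(2200 + 7606) = 6.53 V.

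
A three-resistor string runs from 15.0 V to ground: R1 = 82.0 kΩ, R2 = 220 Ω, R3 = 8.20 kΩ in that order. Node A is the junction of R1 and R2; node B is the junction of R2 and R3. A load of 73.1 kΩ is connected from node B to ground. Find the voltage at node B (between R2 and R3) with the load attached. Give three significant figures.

V ≈ 1.23 V

At node B, R3 is in parallel with the load: R3‖R_L = 7373 Ω.
Below node A the resistance is R2 + (R3‖R_L) = 7593 Ω, so V_A = 15.0 × 7593/89590 = 1.271 V.
Then V_B = V_A × (R3‖R_L)/(R2 + R3‖R_L) = 1.271 × 7373/7593 = 1.23 V.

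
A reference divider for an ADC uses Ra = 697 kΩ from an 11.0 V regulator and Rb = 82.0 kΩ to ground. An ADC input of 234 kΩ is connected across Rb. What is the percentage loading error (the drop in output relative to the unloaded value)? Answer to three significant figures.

Unloaded V = 11.0 × 82.0/779.0 = 1.158 V.
Loaded: Rb‖R_L = 60.72 kΩ, giving V = 11.0 × 60.72/757.7 = 0.8815 V.
Drop = (1.158 − 0.8815) / 1.158 = 23.9 %.

23.9 %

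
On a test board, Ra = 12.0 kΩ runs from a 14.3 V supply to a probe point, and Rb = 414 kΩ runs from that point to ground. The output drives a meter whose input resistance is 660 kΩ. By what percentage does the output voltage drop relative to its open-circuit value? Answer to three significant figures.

1.74 %

The divider's output (Thévenin) resistance is Ra‖Rb = 11.66 kΩ.
Fractional drop under load = R_th/(R_th + R_L) = 11.66 / (11.66 + 660) = 0.01736.
So the output falls by 1.74 %.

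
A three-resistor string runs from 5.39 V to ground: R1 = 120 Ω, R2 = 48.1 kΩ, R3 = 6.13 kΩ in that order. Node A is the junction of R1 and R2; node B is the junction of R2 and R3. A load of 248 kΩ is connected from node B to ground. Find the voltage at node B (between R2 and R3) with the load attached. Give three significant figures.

At node B, R3 is in parallel with the load: R3‖R_L = 5982 Ω.
Below node A the resistance is R2 + (R3‖R_L) = 54080 Ω, so V_A = 5.39 × 54080/54200 = 5.378 V.
Then V_B = V_A × (R3‖R_L)/(R2 + R3‖R_L) = 5.378 × 5982/54080 = 0.595 V.

V ≈ 0.595 V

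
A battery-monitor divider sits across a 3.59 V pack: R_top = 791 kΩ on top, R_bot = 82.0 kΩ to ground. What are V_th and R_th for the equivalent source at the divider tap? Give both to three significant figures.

V_th is the open-circuit tap voltage: 3.59 × 82.0/(791 + 82.0) = 0.337 V.
With the supply zeroed, R_top and R_bot appear in parallel from the tap: R_th = R_top‖R_bot = (791 × 82.0)/873.0 = 74.3 kΩ.

V_th = 0.337 V, R_th = 74.3 kΩ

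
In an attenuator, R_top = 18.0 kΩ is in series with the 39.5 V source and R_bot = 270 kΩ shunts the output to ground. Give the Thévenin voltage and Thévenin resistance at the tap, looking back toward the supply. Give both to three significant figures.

V_th is the open-circuit tap voltage: 39.5 × 270/(18.0 + 270) = 37.0 V.
With the supply zeroed, R_top and R_bot appear in parallel from the tap: R_th = R_top‖R_bot = (18.0 × 270)/288.0 = 16.9 kΩ.

V_th = 37.0 V, R_th = 16.9 kΩ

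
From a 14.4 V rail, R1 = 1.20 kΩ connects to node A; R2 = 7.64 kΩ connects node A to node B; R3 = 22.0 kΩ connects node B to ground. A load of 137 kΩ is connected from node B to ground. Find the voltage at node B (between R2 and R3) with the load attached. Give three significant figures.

At node B, R3 is in parallel with the load: R3‖R_L = 18.96 kΩ.
Below node A the resistance is R2 + (R3‖R_L) = 26.60 kΩ, so V_A = 14.4 × 26.60/27.80 = 13.78 V.
Then V_B = V_A × (R3‖R_L)/(R2 + R3‖R_L) = 13.78 × 18.96/26.60 = 9.82 V.

V ≈ 9.82 V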